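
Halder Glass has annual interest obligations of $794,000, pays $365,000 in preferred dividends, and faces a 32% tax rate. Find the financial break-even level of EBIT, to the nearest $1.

Grossing the preferred dividend up to pre-tax terms: $365,000 / (1 − 0.32) = $536,764.71.
Financial break-even EBIT = interest + D_p ÷ (1 − t) = $794,000 + $536,764.71 = $1,330,764.71.

$1,330,765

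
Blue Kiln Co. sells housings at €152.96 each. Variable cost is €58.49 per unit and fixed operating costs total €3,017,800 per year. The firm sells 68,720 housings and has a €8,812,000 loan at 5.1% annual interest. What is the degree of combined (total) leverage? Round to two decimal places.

Contribution at this volume is 68,720 × €94.47 = €6,491,978.40.
EBIT = €6,491,978.40 − €3,017,800 = €3,474,178.40. Interest = €449,412.00, so EBIT − I = €3,024,766.40.
DCL = contribution ÷ (EBIT − I) = €6,491,978.40 ÷ €3,024,766.40 = 2.1463.

2.15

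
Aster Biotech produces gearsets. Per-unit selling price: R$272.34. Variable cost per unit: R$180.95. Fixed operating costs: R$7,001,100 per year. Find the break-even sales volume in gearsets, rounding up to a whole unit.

Each unit contributes R$272.34 − R$180.95 = R$91.39.
Units to break even: R$7,001,100 ÷ R$91.39 = 76,606.85, rounded up to 76,607.

76,607 gearsets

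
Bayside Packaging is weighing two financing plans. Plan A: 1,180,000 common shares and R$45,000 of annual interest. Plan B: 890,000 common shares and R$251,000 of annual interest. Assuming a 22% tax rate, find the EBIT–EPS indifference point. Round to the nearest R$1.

R$883,207

Set EPS_A = EPS_B: (EBIT − R$45,000)(1 − 0.22) ÷ 1,180,000 = (EBIT − R$251,000)(1 − 0.22) ÷ 890,000.
Cancelling (1 − t) and cross-multiplying: 890,000·(EBIT − 45,000) = 1,180,000·(EBIT − 251,000).
EBIT × (1,180,000 − 890,000) = 251,000 × 1,180,000 − 45,000 × 890,000 = 256,130,000,000, so EBIT = 256,130,000,000 ÷ 290,000 = 883,206.90.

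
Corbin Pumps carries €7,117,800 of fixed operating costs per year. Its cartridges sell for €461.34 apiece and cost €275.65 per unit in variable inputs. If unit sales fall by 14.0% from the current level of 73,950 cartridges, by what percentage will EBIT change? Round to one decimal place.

At 73,950 units, contribution = 73,950 × €185.69 = €13,731,775.50.
EBIT = €13,731,775.50 − €7,117,800 = €6,613,975.50.
So DOL = total CM / EBIT = €13,731,775.50 / €6,613,975.50 = 2.0762.
%ΔEBIT = DOL × %ΔSales = 2.0762 × -14.0% = -29.1%.

-29.1%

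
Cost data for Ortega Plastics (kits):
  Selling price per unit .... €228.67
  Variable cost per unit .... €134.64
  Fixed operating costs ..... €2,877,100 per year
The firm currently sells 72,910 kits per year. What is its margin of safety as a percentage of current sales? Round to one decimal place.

Contribution margin per unit = €228.67 − €134.64 = €94.03. Break-even units = €2,877,100 ÷ €94.03 = 30,597.68; break-even revenue = 30,597.68 × €228.67 = €6,996,771.85.
Actual sales revenue = 72,910 × €228.67 = €16,672,329.70.
Margin of safety = (€16,672,329.70 − €6,996,771.85) ÷ €16,672,329.70 = 58.0%.

58.0%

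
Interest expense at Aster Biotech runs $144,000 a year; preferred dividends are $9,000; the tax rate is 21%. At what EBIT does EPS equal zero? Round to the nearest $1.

Grossing the preferred dividend up to pre-tax terms: $9,000 / (1 − 0.21) = $11,392.41.
Financial break-even EBIT = interest + D_p ÷ (1 − t) = $144,000 + $11,392.41 = $155,392.41.

$155,392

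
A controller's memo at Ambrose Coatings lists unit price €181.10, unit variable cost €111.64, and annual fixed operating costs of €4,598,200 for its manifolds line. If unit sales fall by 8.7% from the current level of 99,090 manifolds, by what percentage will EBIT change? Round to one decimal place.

Contribution at this volume is 99,090 × €69.46 = €6,882,791.40.
Operating income = contribution − fixed costs = €6,882,791.40 − €4,598,200 = €2,284,591.40.
So DOL = total CM / EBIT = €6,882,791.40 / €2,284,591.40 = 3.0127.
So EBIT moves 3.0127 × (-8.7%) = -26.2%.

-26.2%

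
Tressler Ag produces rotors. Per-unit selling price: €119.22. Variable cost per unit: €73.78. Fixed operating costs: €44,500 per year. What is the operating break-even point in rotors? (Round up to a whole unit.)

Unit CM = price − variable cost = €119.22 − €73.78 = €45.44.
Break-even volume = fixed costs ÷ CM per unit = €44,500 ÷ €45.44 = 979.31, so 980 rotors.

980 rotors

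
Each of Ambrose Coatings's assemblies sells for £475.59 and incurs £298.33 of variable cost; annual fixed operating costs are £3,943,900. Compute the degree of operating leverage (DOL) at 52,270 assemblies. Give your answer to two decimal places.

At 52,270 units, contribution = 52,270 × £177.26 = £9,265,380.20.
Operating income = contribution − fixed costs = £9,265,380.20 − £3,943,900 = £5,321,480.20.
So DOL = total CM / EBIT = £9,265,380.20 / £5,321,480.20 = 1.7411.

1.74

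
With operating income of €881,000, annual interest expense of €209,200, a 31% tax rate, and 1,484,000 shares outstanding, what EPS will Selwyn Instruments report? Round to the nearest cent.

Pre-tax income = €881,000 − €209,200.00 = €671,800.00.
After tax at 31%: net income = €671,800.00 × 0.69 = €463,542.00.
EPS = €463,542.00 ÷ 1,484,000 = €0.31.

€0.31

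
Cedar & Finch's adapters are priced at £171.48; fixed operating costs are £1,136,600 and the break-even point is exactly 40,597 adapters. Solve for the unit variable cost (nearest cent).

Contribution per unit must be FC / Q = £1,136,600 / 40,597 = £27.9971.
Hence VC = price − CM = £171.48 − £27.9971 = £143.48.

£143.48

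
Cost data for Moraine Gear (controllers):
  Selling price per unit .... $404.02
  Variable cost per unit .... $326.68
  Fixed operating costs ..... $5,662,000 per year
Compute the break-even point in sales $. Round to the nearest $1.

CM per unit = $404.02 − $326.68 = $77.34; CM ratio = $77.34 / $404.02 = 0.1914.
Break-even revenue = fixed costs × price ÷ CM = $5,662,000 × $404.02 ÷ $77.34 = $29,577,983.

$29,577,983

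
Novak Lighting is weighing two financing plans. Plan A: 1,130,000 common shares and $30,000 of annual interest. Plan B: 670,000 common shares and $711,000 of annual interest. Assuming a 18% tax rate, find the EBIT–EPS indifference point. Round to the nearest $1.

$1,702,891

Set EPS_A = EPS_B: (EBIT − $30,000)(1 − 0.18) ÷ 1,130,000 = (EBIT − $711,000)(1 − 0.18) ÷ 670,000.
Cancelling (1 − t) and cross-multiplying: 670,000·(EBIT − 30,000) = 1,130,000·(EBIT − 711,000).
EBIT × (1,130,000 − 670,000) = 711,000 × 1,130,000 − 30,000 × 670,000 = 783,330,000,000, so EBIT = 783,330,000,000 ÷ 460,000 = 1,702,891.30.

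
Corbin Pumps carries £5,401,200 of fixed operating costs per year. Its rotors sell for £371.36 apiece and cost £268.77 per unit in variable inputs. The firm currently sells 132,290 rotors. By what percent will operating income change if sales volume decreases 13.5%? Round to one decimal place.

Total contribution margin = 132,290 × £102.59 = £13,571,631.10.
EBIT = £13,571,631.10 − £5,401,200 = £8,170,431.10.
DOL = contribution ÷ EBIT = £13,571,631.10 ÷ £8,170,431.10 = 1.6611.
So EBIT moves 1.6611 × (-13.5%) = -22.4%.

-22.4%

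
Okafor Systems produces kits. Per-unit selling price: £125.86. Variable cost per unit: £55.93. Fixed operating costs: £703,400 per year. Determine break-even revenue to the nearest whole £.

Contribution margin per unit = £125.86 − £55.93 = £69.93, a CM ratio of £69.93 ÷ £125.86 = 0.5556.
Break-even revenue = fixed costs × price ÷ CM = £703,400 × £125.86 ÷ £69.93 = £1,265,979.

£1,265,979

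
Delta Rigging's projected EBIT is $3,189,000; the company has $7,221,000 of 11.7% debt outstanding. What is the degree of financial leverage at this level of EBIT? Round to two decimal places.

1.36

Interest = $844,857.00.
Degree of financial leverage = EBIT / (EBIT − interest) = $3,189,000 / $2,344,143.00 = 1.3604.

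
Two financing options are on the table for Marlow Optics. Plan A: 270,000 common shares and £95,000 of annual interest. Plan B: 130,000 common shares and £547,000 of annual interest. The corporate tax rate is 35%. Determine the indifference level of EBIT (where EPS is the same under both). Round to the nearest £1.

£966,714

At indifference, (EBIT − 95,000)(1 − t)/270,000 = (EBIT − 547,000)(1 − t)/130,000.
Cancelling (1 − t) and cross-multiplying: 130,000·(EBIT − 95,000) = 270,000·(EBIT − 547,000).
Solving, EBIT = (547,000·270,000 − 95,000·130,000) / (270,000 − 130,000) = 135,340,000,000 / 140,000 = 966,714.29.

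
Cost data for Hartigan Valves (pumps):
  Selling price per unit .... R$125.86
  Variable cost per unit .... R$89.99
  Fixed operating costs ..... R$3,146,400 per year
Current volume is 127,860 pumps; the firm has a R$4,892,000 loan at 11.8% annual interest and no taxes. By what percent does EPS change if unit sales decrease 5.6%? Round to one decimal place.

-29.8%

At 127,860 units, contribution = 127,860 × R$35.87 = R$4,586,338.20.
Operating income = contribution − fixed costs = R$4,586,338.20 − R$3,146,400 = R$1,439,938.20.
After interest of R$577,256.00, pre-tax earnings = R$862,682.20.
Degree of combined leverage = contribution ÷ (EBIT − I) = R$4,586,338.20 ÷ R$862,682.20 = 5.3164.
EPS therefore changes by 5.3164 × (-5.6%) = -29.8%.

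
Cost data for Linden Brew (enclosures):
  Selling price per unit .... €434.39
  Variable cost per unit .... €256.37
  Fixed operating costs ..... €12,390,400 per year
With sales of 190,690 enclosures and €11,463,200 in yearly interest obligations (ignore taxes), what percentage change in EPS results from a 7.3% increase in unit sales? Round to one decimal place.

At 190,690 units, contribution = 190,690 × €178.02 = €33,946,633.80.
Subtracting fixed costs: EBIT = €33,946,633.80 − €12,390,400 = €21,556,233.80.
After interest of €11,463,200.00, pre-tax earnings = €10,093,033.80.
DCL = total CM / (EBIT − I) = €33,946,633.80 / €10,093,033.80 = 3.3634.
EPS therefore changes by 3.3634 × (+7.3%) = +24.6%.

+24.6%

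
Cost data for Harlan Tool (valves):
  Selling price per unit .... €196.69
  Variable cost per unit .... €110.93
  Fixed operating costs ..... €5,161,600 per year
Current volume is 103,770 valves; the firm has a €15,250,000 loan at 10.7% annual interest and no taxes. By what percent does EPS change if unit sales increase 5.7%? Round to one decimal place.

At 103,770 units, contribution = 103,770 × €85.76 = €8,899,315.20.
Operating income = contribution − fixed costs = €8,899,315.20 − €5,161,600 = €3,737,715.20.
Interest = €1,631,750.00, so EBIT − I = €2,105,965.20.
DCL = total CM / (EBIT − I) = €8,899,315.20 / €2,105,965.20 = 4.2258.
EPS therefore changes by 4.2258 × (+5.7%) = +24.1%.

+24.1%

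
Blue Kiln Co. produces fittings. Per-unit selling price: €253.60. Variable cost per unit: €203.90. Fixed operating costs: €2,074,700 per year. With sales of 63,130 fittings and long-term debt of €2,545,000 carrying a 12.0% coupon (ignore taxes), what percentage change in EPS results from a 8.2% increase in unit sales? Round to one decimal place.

Contribution at this volume is 63,130 × €49.70 = €3,137,561.00.
Operating income = contribution − fixed costs = €3,137,561.00 − €2,074,700 = €1,062,861.00.
After interest of €305,400.00, pre-tax earnings = €757,461.00.
Degree of combined leverage = contribution ÷ (EBIT − I) = €3,137,561.00 ÷ €757,461.00 = 4.1422.
EPS therefore changes by 4.1422 × (+8.2%) = +34.0%.

+34.0%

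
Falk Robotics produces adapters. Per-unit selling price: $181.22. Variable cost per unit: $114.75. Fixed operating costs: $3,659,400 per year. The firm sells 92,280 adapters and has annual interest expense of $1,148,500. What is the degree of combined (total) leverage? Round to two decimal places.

4.63

Contribution at this volume is 92,280 × $66.47 = $6,133,851.60.
Operating income = contribution − fixed costs = $6,133,851.60 − $3,659,400 = $2,474,451.60. Interest = $1,148,500.00, so EBIT − I = $1,325,951.60.
Degree of total leverage = total CM / (EBIT − interest) = $6,133,851.60 / $1,325,951.60 = 4.6260.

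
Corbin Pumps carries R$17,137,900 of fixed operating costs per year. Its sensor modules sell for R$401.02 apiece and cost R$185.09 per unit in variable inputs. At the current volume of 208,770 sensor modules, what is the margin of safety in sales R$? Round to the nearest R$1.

R$51,892,850

Contribution margin per unit = R$401.02 − R$185.09 = R$215.93. Break-even units = R$17,137,900 ÷ R$215.93 = 79,367.85; break-even revenue = 79,367.85 × R$401.02 = R$31,828,095.48.
Actual sales revenue = 208,770 × R$401.02 = R$83,720,945.40.
Margin of safety = R$83,720,945.40 − R$31,828,095.48 = R$51,892,850.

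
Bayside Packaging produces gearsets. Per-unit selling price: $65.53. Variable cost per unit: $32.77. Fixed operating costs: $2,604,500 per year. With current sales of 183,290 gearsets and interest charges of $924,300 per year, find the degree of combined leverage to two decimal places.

2.43

At 183,290 units, contribution = 183,290 × $32.76 = $6,004,580.40.
Subtracting fixed costs: EBIT = $6,004,580.40 − $2,604,500 = $3,400,080.40. Interest = $924,300.00.
DOL = $6,004,580.40 ÷ $3,400,080.40 = 1.7660; DFL = $3,400,080.40 ÷ $2,475,780.40 = 1.3733.
Combined leverage = 1.7660 × 1.3733 = 2.4252.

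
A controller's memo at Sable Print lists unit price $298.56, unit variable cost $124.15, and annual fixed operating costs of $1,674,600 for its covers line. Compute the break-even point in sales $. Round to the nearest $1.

$2,866,628

CM per unit = $298.56 − $124.15 = $174.41; CM ratio = $174.41 / $298.56 = 0.5842.
Break-even sales = FC ÷ CM ratio = $1,674,600 × $298.56 / $174.41 = $2,866,628.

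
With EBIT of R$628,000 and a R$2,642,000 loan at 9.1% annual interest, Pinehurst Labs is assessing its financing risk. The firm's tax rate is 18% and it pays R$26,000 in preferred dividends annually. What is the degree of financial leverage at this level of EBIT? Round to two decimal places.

Interest = R$240,422.00.
Pre-tax preferred-dividend burden = R$26,000 ÷ (1 − 0.18) = R$31,707.32.
DFL = EBIT ÷ [EBIT − I − D_p/(1−t)] = R$628,000 ÷ [R$628,000 − R$240,422.00 − R$31,707.32] = R$628,000 ÷ R$355,870.68 = 1.7647.

1.76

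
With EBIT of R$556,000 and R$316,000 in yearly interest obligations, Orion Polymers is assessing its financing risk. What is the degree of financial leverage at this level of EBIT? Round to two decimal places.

Annual interest charges come to R$316,000.00.
DFL = EBIT ÷ (EBIT − I) = R$556,000 ÷ (R$556,000 − R$316,000.00) = R$556,000 ÷ R$240,000.00 = 2.3167.

2.32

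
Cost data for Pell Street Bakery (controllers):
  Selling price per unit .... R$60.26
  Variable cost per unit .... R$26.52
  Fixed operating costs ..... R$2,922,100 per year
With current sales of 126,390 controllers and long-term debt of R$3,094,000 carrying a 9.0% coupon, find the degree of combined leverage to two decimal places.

Contribution at this volume is 126,390 × R$33.74 = R$4,264,398.60.
Operating income = contribution − fixed costs = R$4,264,398.60 − R$2,922,100 = R$1,342,298.60. Interest = R$278,460.00, so EBIT − I = R$1,063,838.60.
DCL = contribution ÷ (EBIT − I) = R$4,264,398.60 ÷ R$1,063,838.60 = 4.0085.

4.01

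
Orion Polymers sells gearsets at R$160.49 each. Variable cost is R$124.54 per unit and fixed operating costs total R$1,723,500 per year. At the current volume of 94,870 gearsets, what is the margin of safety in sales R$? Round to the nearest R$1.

R$7,531,541

Unit CM = price − variable cost = R$160.49 − R$124.54 = R$35.95. Break-even units = R$1,723,500 ÷ R$35.95 = 47,941.59; break-even revenue = 47,941.59 × R$160.49 = R$7,694,145.06.
Actual sales revenue = 94,870 × R$160.49 = R$15,225,686.30.
Margin of safety = R$15,225,686.30 − R$7,694,145.06 = R$7,531,541.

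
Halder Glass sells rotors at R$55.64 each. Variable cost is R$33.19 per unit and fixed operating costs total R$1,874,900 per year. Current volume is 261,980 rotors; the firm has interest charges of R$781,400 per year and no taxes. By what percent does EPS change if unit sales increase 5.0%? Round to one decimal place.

At 261,980 units, contribution = 261,980 × R$22.45 = R$5,881,451.00.
EBIT = R$5,881,451.00 − R$1,874,900 = R$4,006,551.00.
After interest of R$781,400.00, pre-tax earnings = R$3,225,151.00.
DCL = total CM / (EBIT − I) = R$5,881,451.00 / R$3,225,151.00 = 1.8236.
%ΔEPS = DCL × %ΔSales = 1.8236 × +5.0% = +9.1%.

+9.1%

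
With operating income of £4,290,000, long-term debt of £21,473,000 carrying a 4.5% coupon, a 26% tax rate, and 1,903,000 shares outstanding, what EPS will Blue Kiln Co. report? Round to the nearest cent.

Pre-tax income = £4,290,000 − £966,285.00 = £3,323,715.00.
After tax at 26%: net income = £3,323,715.00 × 0.74 = £2,459,549.10.
Per share: £2,459,549.10 / 1,903,000 shares = £1.29.

£1.29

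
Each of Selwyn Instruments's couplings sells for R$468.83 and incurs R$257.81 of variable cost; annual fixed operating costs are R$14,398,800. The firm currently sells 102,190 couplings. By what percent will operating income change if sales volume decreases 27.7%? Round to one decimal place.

-83.4%

Contribution at this volume is 102,190 × R$211.02 = R$21,564,133.80.
EBIT = R$21,564,133.80 − R$14,398,800 = R$7,165,333.80.
So DOL = total CM / EBIT = R$21,564,133.80 / R$7,165,333.80 = 3.0095.
Operating income changes by 3.0095 × -27.7% = -83.4%.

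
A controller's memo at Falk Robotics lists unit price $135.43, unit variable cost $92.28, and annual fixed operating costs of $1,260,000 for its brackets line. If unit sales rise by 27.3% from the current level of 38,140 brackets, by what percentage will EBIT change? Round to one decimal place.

Contribution at this volume is 38,140 × $43.15 = $1,645,741.00.
Operating income = contribution − fixed costs = $1,645,741.00 − $1,260,000 = $385,741.00.
Degree of operating leverage = $1,645,741.00 / $385,741.00 = 4.2664.
So EBIT moves 4.2664 × (+27.3%) = +116.5%.

+116.5%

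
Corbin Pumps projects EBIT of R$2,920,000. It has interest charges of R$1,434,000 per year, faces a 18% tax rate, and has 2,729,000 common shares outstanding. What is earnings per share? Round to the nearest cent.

Interest = R$1,434,000.00, so EBT = R$2,920,000 − R$1,434,000.00 = R$1,486,000.00.
After tax at 18%: net income = R$1,486,000.00 × 0.82 = R$1,218,520.00.
Per share: R$1,218,520.00 / 2,729,000 shares = R$0.45.

R$0.45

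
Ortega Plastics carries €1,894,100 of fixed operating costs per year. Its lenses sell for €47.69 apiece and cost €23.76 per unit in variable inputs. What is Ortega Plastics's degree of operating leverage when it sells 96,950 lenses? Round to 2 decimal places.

Total contribution margin = 96,950 × €23.93 = €2,320,013.50.
EBIT = €2,320,013.50 − €1,894,100 = €425,913.50.
So DOL = total CM / EBIT = €2,320,013.50 / €425,913.50 = 5.4471.

5.45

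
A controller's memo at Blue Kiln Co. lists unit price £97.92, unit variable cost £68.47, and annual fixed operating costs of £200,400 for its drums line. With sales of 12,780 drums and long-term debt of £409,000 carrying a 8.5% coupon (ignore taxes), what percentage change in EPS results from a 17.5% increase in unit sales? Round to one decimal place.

Contribution at this volume is 12,780 × £29.45 = £376,371.00.
Subtracting fixed costs: EBIT = £376,371.00 − £200,400 = £175,971.00.
Interest = £34,765.00, so EBIT − I = £141,206.00.
Degree of combined leverage = contribution ÷ (EBIT − I) = £376,371.00 ÷ £141,206.00 = 2.6654.
%ΔEPS = DCL × %ΔSales = 2.6654 × +17.5% = +46.6%.

+46.6%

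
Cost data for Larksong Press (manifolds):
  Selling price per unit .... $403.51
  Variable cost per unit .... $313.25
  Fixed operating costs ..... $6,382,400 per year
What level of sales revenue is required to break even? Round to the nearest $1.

CM per unit = $403.51 − $313.25 = $90.26; CM ratio = $90.26 / $403.51 = 0.2237.
Break-even revenue = fixed costs × price ÷ CM = $6,382,400 × $403.51 ÷ $90.26 = $28,532,708.

$28,532,708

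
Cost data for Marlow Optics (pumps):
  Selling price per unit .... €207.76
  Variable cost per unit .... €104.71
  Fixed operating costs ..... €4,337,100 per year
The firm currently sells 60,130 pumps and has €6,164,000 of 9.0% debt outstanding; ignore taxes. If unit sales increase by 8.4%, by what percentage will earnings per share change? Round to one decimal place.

+39.9%

Total contribution margin = 60,130 × €103.05 = €6,196,396.50.
Operating income = contribution − fixed costs = €6,196,396.50 − €4,337,100 = €1,859,296.50.
Interest = €554,760.00, so EBIT − I = €1,304,536.50.
DCL = total CM / (EBIT − I) = €6,196,396.50 / €1,304,536.50 = 4.7499.
EPS therefore changes by 4.7499 × (+8.4%) = +39.9%.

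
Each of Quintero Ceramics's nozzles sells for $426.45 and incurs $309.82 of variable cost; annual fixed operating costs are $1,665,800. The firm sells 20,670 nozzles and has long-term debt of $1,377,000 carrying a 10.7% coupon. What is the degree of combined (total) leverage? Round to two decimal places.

At 20,670 units, contribution = 20,670 × $116.63 = $2,410,742.10.
EBIT = $2,410,742.10 − $1,665,800 = $744,942.10. Interest = $147,339.00, so EBIT − I = $597,603.10.
DCL = contribution ÷ (EBIT − I) = $2,410,742.10 ÷ $597,603.10 = 4.0340.

4.03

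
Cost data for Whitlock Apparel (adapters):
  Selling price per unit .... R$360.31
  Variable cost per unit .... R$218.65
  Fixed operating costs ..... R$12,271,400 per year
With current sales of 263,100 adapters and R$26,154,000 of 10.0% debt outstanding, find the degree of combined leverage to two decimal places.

1.67

Total contribution margin = 263,100 × R$141.66 = R$37,270,746.00.
EBIT = R$37,270,746.00 − R$12,271,400 = R$24,999,346.00. Interest = R$2,615,400.00, so EBIT − I = R$22,383,946.00.
DCL = contribution ÷ (EBIT − I) = R$37,270,746.00 ÷ R$22,383,946.00 = 1.6651.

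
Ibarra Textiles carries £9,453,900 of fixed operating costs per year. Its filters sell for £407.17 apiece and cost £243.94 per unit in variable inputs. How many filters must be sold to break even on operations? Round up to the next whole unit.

Each unit contributes £407.17 − £243.94 = £163.23.
Break-even volume = fixed costs ÷ CM per unit = £9,453,900 ÷ £163.23 = 57,917.66, so 57,918 filters.

57,918 filters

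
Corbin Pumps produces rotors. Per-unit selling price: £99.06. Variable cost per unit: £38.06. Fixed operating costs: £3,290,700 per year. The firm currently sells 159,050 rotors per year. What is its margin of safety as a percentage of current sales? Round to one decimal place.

66.1%

Contribution margin per unit = £99.06 − £38.06 = £61.00. Break-even units = £3,290,700 ÷ £61.00 = 53,945.90; break-even revenue = 53,945.90 × £99.06 = £5,343,881.02.
Actual sales revenue = 159,050 × £99.06 = £15,755,493.00.
Margin of safety = (£15,755,493.00 − £5,343,881.02) ÷ £15,755,493.00 = 66.1%.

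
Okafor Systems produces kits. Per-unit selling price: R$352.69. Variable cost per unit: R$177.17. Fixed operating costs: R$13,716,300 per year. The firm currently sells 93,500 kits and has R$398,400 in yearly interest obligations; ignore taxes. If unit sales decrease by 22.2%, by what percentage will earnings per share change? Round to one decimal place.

-158.6%

Total contribution margin = 93,500 × R$175.52 = R$16,411,120.00.
Subtracting fixed costs: EBIT = R$16,411,120.00 − R$13,716,300 = R$2,694,820.00.
After interest of R$398,400.00, pre-tax earnings = R$2,296,420.00.
Degree of combined leverage = contribution ÷ (EBIT − I) = R$16,411,120.00 ÷ R$2,296,420.00 = 7.1464.
%ΔEPS = DCL × %ΔSales = 7.1464 × -22.2% = -158.6%.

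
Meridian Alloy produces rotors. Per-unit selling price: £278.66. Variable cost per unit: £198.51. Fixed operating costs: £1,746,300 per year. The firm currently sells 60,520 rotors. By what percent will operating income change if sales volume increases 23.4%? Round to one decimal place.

+36.6%

Contribution at this volume is 60,520 × £80.15 = £4,850,678.00.
Subtracting fixed costs: EBIT = £4,850,678.00 − £1,746,300 = £3,104,378.00.
Degree of operating leverage = £4,850,678.00 / £3,104,378.00 = 1.5625.
%ΔEBIT = DOL × %ΔSales = 1.5625 × +23.4% = +36.6%.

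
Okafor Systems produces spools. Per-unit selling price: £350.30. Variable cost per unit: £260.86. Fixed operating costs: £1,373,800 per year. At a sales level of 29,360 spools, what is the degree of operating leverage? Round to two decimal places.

At 29,360 units, contribution = 29,360 × £89.44 = £2,625,958.40.
EBIT = £2,625,958.40 − £1,373,800 = £1,252,158.40.
DOL = contribution ÷ EBIT = £2,625,958.40 ÷ £1,252,158.40 = 2.0971.

2.10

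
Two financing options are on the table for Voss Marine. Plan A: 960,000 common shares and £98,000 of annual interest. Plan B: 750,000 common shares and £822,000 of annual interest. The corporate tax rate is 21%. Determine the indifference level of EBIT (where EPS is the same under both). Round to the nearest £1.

At indifference, (EBIT − 98,000)(1 − t)/960,000 = (EBIT − 822,000)(1 − t)/750,000.
Cancelling (1 − t) and cross-multiplying: 750,000·(EBIT − 98,000) = 960,000·(EBIT − 822,000).
Solving, EBIT = (822,000·960,000 − 98,000·750,000) / (960,000 − 750,000) = 715,620,000,000 / 210,000 = 3,407,714.29.

£3,407,714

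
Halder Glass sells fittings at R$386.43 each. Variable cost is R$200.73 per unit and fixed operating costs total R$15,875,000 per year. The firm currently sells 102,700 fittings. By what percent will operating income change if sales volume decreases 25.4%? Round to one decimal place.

-151.6%

Contribution at this volume is 102,700 × R$185.70 = R$19,071,390.00.
Subtracting fixed costs: EBIT = R$19,071,390.00 − R$15,875,000 = R$3,196,390.00.
Degree of operating leverage = R$19,071,390.00 / R$3,196,390.00 = 5.9665.
So EBIT moves 5.9665 × (-25.4%) = -151.6%.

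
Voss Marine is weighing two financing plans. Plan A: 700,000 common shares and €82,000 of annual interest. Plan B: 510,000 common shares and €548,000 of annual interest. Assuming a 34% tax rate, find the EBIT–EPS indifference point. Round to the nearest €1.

Set EPS_A = EPS_B: (EBIT − €82,000)(1 − 0.34) ÷ 700,000 = (EBIT − €548,000)(1 − 0.34) ÷ 510,000.
Cancelling (1 − t) and cross-multiplying: 510,000·(EBIT − 82,000) = 700,000·(EBIT − 548,000).
EBIT × (700,000 − 510,000) = 548,000 × 700,000 − 82,000 × 510,000 = 341,780,000,000, so EBIT = 341,780,000,000 ÷ 190,000 = 1,798,842.11.

€1,798,842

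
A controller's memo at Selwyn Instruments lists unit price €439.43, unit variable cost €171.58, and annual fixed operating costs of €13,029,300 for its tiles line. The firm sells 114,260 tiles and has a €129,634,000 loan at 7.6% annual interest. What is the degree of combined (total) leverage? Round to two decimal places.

3.96

Contribution at this volume is 114,260 × €267.85 = €30,604,541.00.
Subtracting fixed costs: EBIT = €30,604,541.00 − €13,029,300 = €17,575,241.00. Interest = €9,852,184.00, so EBIT − I = €7,723,057.00.
Degree of total leverage = total CM / (EBIT − interest) = €30,604,541.00 / €7,723,057.00 = 3.9627.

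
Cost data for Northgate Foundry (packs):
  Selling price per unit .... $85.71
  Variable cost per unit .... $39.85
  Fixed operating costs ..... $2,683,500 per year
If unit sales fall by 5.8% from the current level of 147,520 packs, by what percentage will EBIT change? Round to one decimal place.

Total contribution margin = 147,520 × $45.86 = $6,765,267.20.
Subtracting fixed costs: EBIT = $6,765,267.20 − $2,683,500 = $4,081,767.20.
DOL = contribution ÷ EBIT = $6,765,267.20 ÷ $4,081,767.20 = 1.6574.
So EBIT moves 1.6574 × (-5.8%) = -9.6%.

-9.6%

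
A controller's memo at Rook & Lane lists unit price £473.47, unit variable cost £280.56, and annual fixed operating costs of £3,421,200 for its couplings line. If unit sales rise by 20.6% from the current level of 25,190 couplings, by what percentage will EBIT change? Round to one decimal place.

Contribution at this volume is 25,190 × £192.91 = £4,859,402.90.
EBIT = £4,859,402.90 − £3,421,200 = £1,438,202.90.
Degree of operating leverage = £4,859,402.90 / £1,438,202.90 = 3.3788.
So EBIT moves 3.3788 × (+20.6%) = +69.6%.

+69.6%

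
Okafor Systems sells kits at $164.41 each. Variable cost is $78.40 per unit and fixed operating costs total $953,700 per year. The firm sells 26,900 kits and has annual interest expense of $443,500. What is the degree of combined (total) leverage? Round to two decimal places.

At 26,900 units, contribution = 26,900 × $86.01 = $2,313,669.00.
Subtracting fixed costs: EBIT = $2,313,669.00 − $953,700 = $1,359,969.00. Interest = $443,500.00, so EBIT − I = $916,469.00.
Degree of total leverage = total CM / (EBIT − interest) = $2,313,669.00 / $916,469.00 = 2.5245.

2.52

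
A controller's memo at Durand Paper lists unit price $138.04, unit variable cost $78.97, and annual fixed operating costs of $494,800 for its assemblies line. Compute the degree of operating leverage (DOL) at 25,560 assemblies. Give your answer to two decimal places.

At 25,560 units, contribution = 25,560 × $59.07 = $1,509,829.20.
Operating income = contribution − fixed costs = $1,509,829.20 − $494,800 = $1,015,029.20.
So DOL = total CM / EBIT = $1,509,829.20 / $1,015,029.20 = 1.4875.

1.49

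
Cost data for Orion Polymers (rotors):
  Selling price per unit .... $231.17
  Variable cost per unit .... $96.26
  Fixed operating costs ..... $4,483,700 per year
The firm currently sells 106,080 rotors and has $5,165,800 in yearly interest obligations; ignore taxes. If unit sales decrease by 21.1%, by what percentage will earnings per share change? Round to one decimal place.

Total contribution margin = 106,080 × $134.91 = $14,311,252.80.
Subtracting fixed costs: EBIT = $14,311,252.80 − $4,483,700 = $9,827,552.80.
After interest of $5,165,800.00, pre-tax earnings = $4,661,752.80.
DCL = total CM / (EBIT − I) = $14,311,252.80 / $4,661,752.80 = 3.0699.
EPS therefore changes by 3.0699 × (-21.1%) = -64.8%.

-64.8%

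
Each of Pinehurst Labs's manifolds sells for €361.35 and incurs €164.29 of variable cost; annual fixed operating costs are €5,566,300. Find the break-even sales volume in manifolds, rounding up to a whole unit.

28,247 manifolds

Unit CM = price − variable cost = €361.35 − €164.29 = €197.06.
Units to break even: €5,566,300 ÷ €197.06 = 28,246.73, rounded up to 28,247.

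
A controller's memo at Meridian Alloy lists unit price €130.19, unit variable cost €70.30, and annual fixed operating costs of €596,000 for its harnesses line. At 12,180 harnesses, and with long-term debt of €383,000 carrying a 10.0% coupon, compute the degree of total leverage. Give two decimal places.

Contribution at this volume is 12,180 × €59.89 = €729,460.20.
Subtracting fixed costs: EBIT = €729,460.20 − €596,000 = €133,460.20. Interest = €38,300.00, so EBIT − I = €95,160.20.
DCL = contribution ÷ (EBIT − I) = €729,460.20 ÷ €95,160.20 = 7.6656.

7.67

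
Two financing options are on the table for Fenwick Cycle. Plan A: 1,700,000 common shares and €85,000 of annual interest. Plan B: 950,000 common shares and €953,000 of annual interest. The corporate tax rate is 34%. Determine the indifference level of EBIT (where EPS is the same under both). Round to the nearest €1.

At indifference, (EBIT − 85,000)(1 − t)/1,700,000 = (EBIT − 953,000)(1 − t)/950,000.
The (1 − t) factor cancels: (EBIT − 85,000) × 950,000 = (EBIT − 953,000) × 1,700,000.
Solving, EBIT = (953,000·1,700,000 − 85,000·950,000) / (1,700,000 − 950,000) = 1,539,350,000,000 / 750,000 = 2,052,466.67.

€2,052,467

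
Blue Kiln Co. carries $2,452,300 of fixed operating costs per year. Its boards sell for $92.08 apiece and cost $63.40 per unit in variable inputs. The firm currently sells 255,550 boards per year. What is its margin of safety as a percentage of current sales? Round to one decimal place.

Contribution margin per unit = $92.08 − $63.40 = $28.68. Break-even units = $2,452,300 ÷ $28.68 = 85,505.58; break-even revenue = 85,505.58 × $92.08 = $7,873,353.70.
Actual sales revenue = 255,550 × $92.08 = $23,531,044.00.
Margin of safety = ($23,531,044.00 − $7,873,353.70) ÷ $23,531,044.00 = 66.5%.

66.5%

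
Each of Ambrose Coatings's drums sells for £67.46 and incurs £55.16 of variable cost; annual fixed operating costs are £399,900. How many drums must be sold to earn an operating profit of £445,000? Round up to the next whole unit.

68,692 drums

Unit CM = price − variable cost = £67.46 − £55.16 = £12.30.
Required volume = (fixed costs + target profit) ÷ CM = (£399,900 + £445,000) ÷ £12.30 = 68,691.06, so 68,692 drums.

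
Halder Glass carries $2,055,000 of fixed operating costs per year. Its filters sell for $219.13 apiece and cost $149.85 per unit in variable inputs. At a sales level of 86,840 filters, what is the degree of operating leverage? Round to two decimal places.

1.52

Total contribution margin = 86,840 × $69.28 = $6,016,275.20.
Subtracting fixed costs: EBIT = $6,016,275.20 − $2,055,000 = $3,961,275.20.
So DOL = total CM / EBIT = $6,016,275.20 / $3,961,275.20 = 1.5188.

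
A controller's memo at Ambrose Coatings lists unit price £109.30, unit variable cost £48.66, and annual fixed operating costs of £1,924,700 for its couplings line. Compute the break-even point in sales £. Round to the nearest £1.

Contribution margin per unit = £109.30 − £48.66 = £60.64, a CM ratio of £60.64 ÷ £109.30 = 0.5548.
Break-even revenue = fixed costs × price ÷ CM = £1,924,700 × £109.30 ÷ £60.64 = £3,469,157.

£3,469,157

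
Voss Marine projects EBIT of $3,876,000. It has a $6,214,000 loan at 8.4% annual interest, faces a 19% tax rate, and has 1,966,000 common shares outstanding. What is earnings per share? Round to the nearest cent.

$1.38

Interest = $521,976.00, so EBT = $3,876,000 − $521,976.00 = $3,354,024.00.
After tax at 19%: net income = $3,354,024.00 × 0.81 = $2,716,759.44.
EPS = $2,716,759.44 ÷ 1,966,000 = $1.38.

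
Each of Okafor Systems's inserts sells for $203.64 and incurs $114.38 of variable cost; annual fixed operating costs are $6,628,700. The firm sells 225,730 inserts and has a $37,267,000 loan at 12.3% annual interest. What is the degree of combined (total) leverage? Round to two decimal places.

Total contribution margin = 225,730 × $89.26 = $20,148,659.80.
EBIT = $20,148,659.80 − $6,628,700 = $13,519,959.80. Interest = $4,583,841.00, so EBIT − I = $8,936,118.80.
DCL = contribution ÷ (EBIT − I) = $20,148,659.80 ÷ $8,936,118.80 = 2.2547.

2.25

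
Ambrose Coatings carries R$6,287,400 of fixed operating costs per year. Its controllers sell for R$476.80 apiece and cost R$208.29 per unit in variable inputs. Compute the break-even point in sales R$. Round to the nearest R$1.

R$11,164,695

CM per unit = R$476.80 − R$208.29 = R$268.51; CM ratio = R$268.51 / R$476.80 = 0.5632.
Break-even revenue = fixed costs × price ÷ CM = R$6,287,400 × R$476.80 ÷ R$268.51 = R$11,164,695.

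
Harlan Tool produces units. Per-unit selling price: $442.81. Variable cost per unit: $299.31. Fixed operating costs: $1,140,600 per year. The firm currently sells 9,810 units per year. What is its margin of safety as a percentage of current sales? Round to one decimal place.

Unit CM = price − variable cost = $442.81 − $299.31 = $143.50. Break-even units = $1,140,600 ÷ $143.50 = 7,948.43; break-even revenue = 7,948.43 × $442.81 = $3,519,645.20.
Actual sales revenue = 9,810 × $442.81 = $4,343,966.10.
Margin of safety = ($4,343,966.10 − $3,519,645.20) ÷ $4,343,966.10 = 19.0%.

19.0%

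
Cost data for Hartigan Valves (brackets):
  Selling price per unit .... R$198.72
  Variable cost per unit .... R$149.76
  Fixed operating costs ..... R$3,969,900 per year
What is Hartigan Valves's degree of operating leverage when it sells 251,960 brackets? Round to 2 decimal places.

At 251,960 units, contribution = 251,960 × R$48.96 = R$12,335,961.60.
Subtracting fixed costs: EBIT = R$12,335,961.60 − R$3,969,900 = R$8,366,061.60.
Degree of operating leverage = R$12,335,961.60 / R$8,366,061.60 = 1.4745.

1.47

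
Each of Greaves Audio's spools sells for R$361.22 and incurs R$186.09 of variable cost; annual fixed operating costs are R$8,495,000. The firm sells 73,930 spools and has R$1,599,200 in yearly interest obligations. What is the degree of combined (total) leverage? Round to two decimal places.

Total contribution margin = 73,930 × R$175.13 = R$12,947,360.90.
EBIT = R$12,947,360.90 − R$8,495,000 = R$4,452,360.90. Interest = R$1,599,200.00, so EBIT − I = R$2,853,160.90.
DCL = contribution ÷ (EBIT − I) = R$12,947,360.90 ÷ R$2,853,160.90 = 4.5379.

4.54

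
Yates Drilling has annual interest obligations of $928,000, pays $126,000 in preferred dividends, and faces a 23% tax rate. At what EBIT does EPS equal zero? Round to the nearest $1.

$1,091,636

Preferred dividends are paid after tax, so their pre-tax equivalent is $126,000 ÷ (1 − 0.23) = $163,636.36.
EPS = 0 when EBIT covers interest plus the pre-tax preferred burden: $928,000 + $163,636.36 = $1,091,636.36.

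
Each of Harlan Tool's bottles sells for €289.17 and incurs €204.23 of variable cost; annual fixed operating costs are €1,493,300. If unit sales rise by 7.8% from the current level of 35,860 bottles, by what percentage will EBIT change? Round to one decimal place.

+15.3%

Total contribution margin = 35,860 × €84.94 = €3,045,948.40.
Subtracting fixed costs: EBIT = €3,045,948.40 − €1,493,300 = €1,552,648.40.
So DOL = total CM / EBIT = €3,045,948.40 / €1,552,648.40 = 1.9618.
%ΔEBIT = DOL × %ΔSales = 1.9618 × +7.8% = +15.3%.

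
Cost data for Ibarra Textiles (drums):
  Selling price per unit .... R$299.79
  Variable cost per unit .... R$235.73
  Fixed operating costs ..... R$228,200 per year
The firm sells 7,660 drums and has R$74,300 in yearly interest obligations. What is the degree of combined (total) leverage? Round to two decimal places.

Contribution at this volume is 7,660 × R$64.06 = R$490,699.60.
Subtracting fixed costs: EBIT = R$490,699.60 − R$228,200 = R$262,499.60. Interest = R$74,300.00, so EBIT − I = R$188,199.60.
DCL = contribution ÷ (EBIT − I) = R$490,699.60 ÷ R$188,199.60 = 2.6073.

2.61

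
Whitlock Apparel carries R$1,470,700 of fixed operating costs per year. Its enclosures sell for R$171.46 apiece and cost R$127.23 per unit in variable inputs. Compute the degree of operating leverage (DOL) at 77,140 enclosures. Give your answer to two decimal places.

1.76

Contribution at this volume is 77,140 × R$44.23 = R$3,411,902.20.
Subtracting fixed costs: EBIT = R$3,411,902.20 − R$1,470,700 = R$1,941,202.20.
DOL = contribution ÷ EBIT = R$3,411,902.20 ÷ R$1,941,202.20 = 1.7576.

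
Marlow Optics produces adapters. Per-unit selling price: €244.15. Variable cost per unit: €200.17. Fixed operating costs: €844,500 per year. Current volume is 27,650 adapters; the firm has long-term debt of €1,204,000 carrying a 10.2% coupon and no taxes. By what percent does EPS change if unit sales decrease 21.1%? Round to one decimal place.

-103.2%

Total contribution margin = 27,650 × €43.98 = €1,216,047.00.
EBIT = €1,216,047.00 − €844,500 = €371,547.00.
After interest of €122,808.00, pre-tax earnings = €248,739.00.
Degree of combined leverage = contribution ÷ (EBIT − I) = €1,216,047.00 ÷ €248,739.00 = 4.8888.
EPS therefore changes by 4.8888 × (-21.1%) = -103.2%.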